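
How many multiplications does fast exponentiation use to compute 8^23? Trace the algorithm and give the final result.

Computing 8^23 by squaring (build up from 8^1; each line after the first costs one multiplication):

8^1 = 8
8^2 = (8^1)^2 = 8^2 = 64
8^4 = (8^2)^2 = 64^2 = 4096
8^5 = 8 * 8^4 = 8 * 4096 = 32768
8^10 = (8^5)^2 = 32768^2 = 1073741824
8^11 = 8 * 8^10 = 8 * 1073741824 = 8589934592
8^22 = (8^11)^2 = 8589934592^2 = 73786976294838206464
8^23 = 8 * 8^22 = 8 * 73786976294838206464 = 590295810358705651712

Result: 590295810358705651712
Multiplications needed: 7 (7 lines after 8^1)

8^23 = 590295810358705651712. Using exponentiation by squaring, this requires 7 multiplications. The key idea: if the exponent is even, square the half-power; if odd, multiply by the base once.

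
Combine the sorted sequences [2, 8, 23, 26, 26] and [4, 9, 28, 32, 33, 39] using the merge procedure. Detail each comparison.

Merging process:

Compare 2 vs 4: take 2 from left. Merged: [2]
Compare 8 vs 4: take 4 from right. Merged: [2, 4]
Compare 8 vs 9: take 8 from left. Merged: [2, 4, 8]
Compare 23 vs 9: take 9 from right. Merged: [2, 4, 8, 9]
Compare 23 vs 28: take 23 from left. Merged: [2, 4, 8, 9, 23]
Compare 26 vs 28: take 26 from left. Merged: [2, 4, 8, 9, 23, 26]
Compare 26 vs 28: take 26 from left. Merged: [2, 4, 8, 9, 23, 26, 26]
Append remaining from right: [28, 32, 33, 39]. Merged: [2, 4, 8, 9, 23, 26, 26, 28, 32, 33, 39]

Final merged array: [2, 4, 8, 9, 23, 26, 26, 28, 32, 33, 39]
Total comparisons: 7

The merged array is [2, 4, 8, 9, 23, 26, 26, 28, 32, 33, 39], requiring 7 comparisons. The merge step runs in O(n) time where n is the total number of elements.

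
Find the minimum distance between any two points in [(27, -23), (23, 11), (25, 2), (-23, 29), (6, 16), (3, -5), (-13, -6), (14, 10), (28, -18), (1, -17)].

Computing all pairwise distances among 10 points:

d((27, -23), (23, 11)) = 34.2345
d((27, -23), (25, 2)) = 25.0799
d((27, -23), (-23, 29)) = 72.1388
d((27, -23), (6, 16)) = 44.2945
d((27, -23), (3, -5)) = 30.0
d((27, -23), (-13, -6)) = 43.4626
d((27, -23), (14, 10)) = 35.4683
d((27, -23), (28, -18)) = 5.099 <-- minimum
d((27, -23), (1, -17)) = 26.6833
d((23, 11), (25, 2)) = 9.2195
d((23, 11), (-23, 29)) = 49.3964
d((23, 11), (6, 16)) = 17.72
d((23, 11), (3, -5)) = 25.6125
d((23, 11), (-13, -6)) = 39.8121
d((23, 11), (14, 10)) = 9.0554
d((23, 11), (28, -18)) = 29.4279
d((23, 11), (1, -17)) = 35.609
d((25, 2), (-23, 29)) = 55.0727
d((25, 2), (6, 16)) = 23.6008
d((25, 2), (3, -5)) = 23.0868
d((25, 2), (-13, -6)) = 38.833
d((25, 2), (14, 10)) = 13.6015
d((25, 2), (28, -18)) = 20.2237
d((25, 2), (1, -17)) = 30.6105
d((-23, 29), (6, 16)) = 31.7805
d((-23, 29), (3, -5)) = 42.8019
d((-23, 29), (-13, -6)) = 36.4005
d((-23, 29), (14, 10)) = 41.5933
d((-23, 29), (28, -18)) = 69.3542
d((-23, 29), (1, -17)) = 51.8845
d((6, 16), (3, -5)) = 21.2132
d((6, 16), (-13, -6)) = 29.0689
d((6, 16), (14, 10)) = 10.0
d((6, 16), (28, -18)) = 40.4969
d((6, 16), (1, -17)) = 33.3766
d((3, -5), (-13, -6)) = 16.0312
d((3, -5), (14, 10)) = 18.6011
d((3, -5), (28, -18)) = 28.178
d((3, -5), (1, -17)) = 12.1655
d((-13, -6), (14, 10)) = 31.3847
d((-13, -6), (28, -18)) = 42.72
d((-13, -6), (1, -17)) = 17.8045
d((14, 10), (28, -18)) = 31.305
d((14, 10), (1, -17)) = 29.9666
d((28, -18), (1, -17)) = 27.0185

Closest pair: (27, -23) and (28, -18) with distance 5.099

The closest pair is (27, -23) and (28, -18) with Euclidean distance 5.099. For 10 points, brute-force pairwise comparison is shown above. For large n, the divide-and-conquer algorithm (sort by x, recurse on halves, check the dividing strip) achieves O(n log n).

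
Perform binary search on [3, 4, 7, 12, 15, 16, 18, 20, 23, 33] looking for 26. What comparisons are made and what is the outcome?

Binary search for 26 in [3, 4, 7, 12, 15, 16, 18, 20, 23, 33]:

lo=0, hi=9, mid=4, arr[mid]=15 -> 15 < 26, search right half
lo=5, hi=9, mid=7, arr[mid]=20 -> 20 < 26, search right half
lo=8, hi=9, mid=8, arr[mid]=23 -> 23 < 26, search right half
lo=9, hi=9, mid=9, arr[mid]=33 -> 33 > 26, search left half
lo=9 > hi=8, target 26 not found

Binary search determines that 26 is not in the array after 4 comparisons. The search space was exhausted without finding the target.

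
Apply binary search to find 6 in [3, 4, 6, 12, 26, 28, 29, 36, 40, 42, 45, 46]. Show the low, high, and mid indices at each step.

Binary search for 6 in [3, 4, 6, 12, 26, 28, 29, 36, 40, 42, 45, 46]:

lo=0, hi=11, mid=5, arr[mid]=28 -> 28 > 6, search left half
lo=0, hi=4, mid=2, arr[mid]=6 -> Found target at index 2!

Binary search finds 6 at index 2 after 2 comparisons. The search repeatedly halves the search space by comparing with the middle element.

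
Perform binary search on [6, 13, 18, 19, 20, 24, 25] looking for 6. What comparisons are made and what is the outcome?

Binary search for 6 in [6, 13, 18, 19, 20, 24, 25]:

lo=0, hi=6, mid=3, arr[mid]=19 -> 19 > 6, search left half
lo=0, hi=2, mid=1, arr[mid]=13 -> 13 > 6, search left half
lo=0, hi=0, mid=0, arr[mid]=6 -> Found target at index 0!

Binary search finds 6 at index 0 after 3 comparisons. The search repeatedly halves the search space by comparing with the middle element.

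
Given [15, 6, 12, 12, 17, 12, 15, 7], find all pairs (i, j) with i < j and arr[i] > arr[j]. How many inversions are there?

Finding inversions in [15, 6, 12, 12, 17, 12, 15, 7]:

(0, 1): arr[0]=15 > arr[1]=6
(0, 2): arr[0]=15 > arr[2]=12
(0, 3): arr[0]=15 > arr[3]=12
(0, 5): arr[0]=15 > arr[5]=12
(0, 7): arr[0]=15 > arr[7]=7
(2, 7): arr[2]=12 > arr[7]=7
(3, 7): arr[3]=12 > arr[7]=7
(4, 5): arr[4]=17 > arr[5]=12
(4, 6): arr[4]=17 > arr[6]=15
(4, 7): arr[4]=17 > arr[7]=7
(5, 7): arr[5]=12 > arr[7]=7
(6, 7): arr[6]=15 > arr[7]=7

Total inversions: 12

The array has 12 inversion(s): (0,1), (0,2), (0,3), (0,5), (0,7), (2,7), (3,7), (4,5), (4,6), (4,7), (5,7), (6,7). Each pair (i,j) satisfies i < j and arr[i] > arr[j].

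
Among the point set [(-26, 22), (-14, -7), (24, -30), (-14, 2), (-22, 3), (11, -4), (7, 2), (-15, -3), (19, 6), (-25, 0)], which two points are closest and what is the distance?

Computing all pairwise distances among 10 points:

d((-26, 22), (-14, -7)) = 31.3847
d((-26, 22), (24, -30)) = 72.1388
d((-26, 22), (-14, 2)) = 23.3238
d((-26, 22), (-22, 3)) = 19.4165
d((-26, 22), (11, -4)) = 45.2217
d((-26, 22), (7, 2)) = 38.5876
d((-26, 22), (-15, -3)) = 27.313
d((-26, 22), (19, 6)) = 47.7598
d((-26, 22), (-25, 0)) = 22.0227
d((-14, -7), (24, -30)) = 44.4185
d((-14, -7), (-14, 2)) = 9.0
d((-14, -7), (-22, 3)) = 12.8062
d((-14, -7), (11, -4)) = 25.1794
d((-14, -7), (7, 2)) = 22.8473
d((-14, -7), (-15, -3)) = 4.1231 <-- minimum
d((-14, -7), (19, 6)) = 35.4683
d((-14, -7), (-25, 0)) = 13.0384
d((24, -30), (-14, 2)) = 49.679
d((24, -30), (-22, 3)) = 56.6127
d((24, -30), (11, -4)) = 29.0689
d((24, -30), (7, 2)) = 36.2353
d((24, -30), (-15, -3)) = 47.4342
d((24, -30), (19, 6)) = 36.3456
d((24, -30), (-25, 0)) = 57.4543
d((-14, 2), (-22, 3)) = 8.0623
d((-14, 2), (11, -4)) = 25.7099
d((-14, 2), (7, 2)) = 21.0
d((-14, 2), (-15, -3)) = 5.099
d((-14, 2), (19, 6)) = 33.2415
d((-14, 2), (-25, 0)) = 11.1803
d((-22, 3), (11, -4)) = 33.7343
d((-22, 3), (7, 2)) = 29.0172
d((-22, 3), (-15, -3)) = 9.2195
d((-22, 3), (19, 6)) = 41.1096
d((-22, 3), (-25, 0)) = 4.2426
d((11, -4), (7, 2)) = 7.2111
d((11, -4), (-15, -3)) = 26.0192
d((11, -4), (19, 6)) = 12.8062
d((11, -4), (-25, 0)) = 36.2215
d((7, 2), (-15, -3)) = 22.561
d((7, 2), (19, 6)) = 12.6491
d((7, 2), (-25, 0)) = 32.0624
d((-15, -3), (19, 6)) = 35.171
d((-15, -3), (-25, 0)) = 10.4403
d((19, 6), (-25, 0)) = 44.4072

Closest pair: (-14, -7) and (-15, -3) with distance 4.1231

The closest pair is (-14, -7) and (-15, -3) with Euclidean distance 4.1231. For 10 points, brute-force pairwise comparison is shown above. For large n, the divide-and-conquer algorithm (sort by x, recurse on halves, check the dividing strip) achieves O(n log n).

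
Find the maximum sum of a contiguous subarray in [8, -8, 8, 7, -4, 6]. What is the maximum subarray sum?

Using Kadane's algorithm on [8, -8, 8, 7, -4, 6]:

Scanning through the array:
Position 1 (value -8): max_ending_here = 0, max_so_far = 8
Position 2 (value 8): max_ending_here = 8, max_so_far = 8
Position 3 (value 7): max_ending_here = 15, max_so_far = 15
Position 4 (value -4): max_ending_here = 11, max_so_far = 15
Position 5 (value 6): max_ending_here = 17, max_so_far = 17

Maximum subarray: [8, -8, 8, 7, -4, 6]
Maximum sum: 17

The maximum subarray is [8, -8, 8, 7, -4, 6] with sum 17. This subarray runs from index 0 to index 5.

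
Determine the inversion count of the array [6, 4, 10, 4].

Finding inversions in [6, 4, 10, 4]:

(0, 1): arr[0]=6 > arr[1]=4
(0, 3): arr[0]=6 > arr[3]=4
(2, 3): arr[2]=10 > arr[3]=4

Total inversions: 3

The array has 3 inversion(s): (0,1), (0,3), (2,3). Each pair (i,j) satisfies i < j and arr[i] > arr[j].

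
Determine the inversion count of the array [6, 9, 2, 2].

Finding inversions in [6, 9, 2, 2]:

(0, 2): arr[0]=6 > arr[2]=2
(0, 3): arr[0]=6 > arr[3]=2
(1, 2): arr[1]=9 > arr[2]=2
(1, 3): arr[1]=9 > arr[3]=2

Total inversions: 4

The array has 4 inversion(s): (0,2), (0,3), (1,2), (1,3). Each pair (i,j) satisfies i < j and arr[i] > arr[j].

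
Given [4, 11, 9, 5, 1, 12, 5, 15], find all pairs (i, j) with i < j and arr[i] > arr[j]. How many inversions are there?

Finding inversions in [4, 11, 9, 5, 1, 12, 5, 15]:

(0, 4): arr[0]=4 > arr[4]=1
(1, 2): arr[1]=11 > arr[2]=9
(1, 3): arr[1]=11 > arr[3]=5
(1, 4): arr[1]=11 > arr[4]=1
(1, 6): arr[1]=11 > arr[6]=5
(2, 3): arr[2]=9 > arr[3]=5
(2, 4): arr[2]=9 > arr[4]=1
(2, 6): arr[2]=9 > arr[6]=5
(3, 4): arr[3]=5 > arr[4]=1
(5, 6): arr[5]=12 > arr[6]=5

Total inversions: 10

The array has 10 inversion(s): (0,4), (1,2), (1,3), (1,4), (1,6), (2,3), (2,4), (2,6), (3,4), (5,6). Each pair (i,j) satisfies i < j and arr[i] > arr[j].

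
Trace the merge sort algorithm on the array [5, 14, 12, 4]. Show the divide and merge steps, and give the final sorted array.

Merge sort trace:

Split: [5, 14, 12, 4] -> [5, 14] and [12, 4]
  Split: [5, 14] -> [5] and [14]
  Merge: [5] + [14] -> [5, 14]
  Split: [12, 4] -> [12] and [4]
  Merge: [12] + [4] -> [4, 12]
Merge: [5, 14] + [4, 12] -> [4, 5, 12, 14]

Final sorted array: [4, 5, 12, 14]

The merge sort proceeds by recursively splitting the array and merging sorted halves.
After all merges, the sorted array is [4, 5, 12, 14].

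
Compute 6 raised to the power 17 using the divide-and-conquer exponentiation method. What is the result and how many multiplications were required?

Computing 6^17 by squaring (build up from 6^1; each line after the first costs one multiplication):

6^1 = 6
6^2 = (6^1)^2 = 6^2 = 36
6^4 = (6^2)^2 = 36^2 = 1296
6^8 = (6^4)^2 = 1296^2 = 1679616
6^16 = (6^8)^2 = 1679616^2 = 2821109907456
6^17 = 6 * 6^16 = 6 * 2821109907456 = 16926659444736

Result: 16926659444736
Multiplications needed: 5 (5 lines after 6^1)

6^17 = 16926659444736. Using exponentiation by squaring, this requires 5 multiplications. The key idea: if the exponent is even, square the half-power; if odd, multiply by the base once.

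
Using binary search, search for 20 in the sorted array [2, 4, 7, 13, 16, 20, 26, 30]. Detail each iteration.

Binary search for 20 in [2, 4, 7, 13, 16, 20, 26, 30]:

lo=0, hi=7, mid=3, arr[mid]=13 -> 13 < 20, search right half
lo=4, hi=7, mid=5, arr[mid]=20 -> Found target at index 5!

Binary search finds 20 at index 5 after 2 comparisons. The search repeatedly halves the search space by comparing with the middle element.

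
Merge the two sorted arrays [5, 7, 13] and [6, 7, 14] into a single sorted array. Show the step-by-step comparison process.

Merging process:

Compare 5 vs 6: take 5 from left. Merged: [5]
Compare 7 vs 6: take 6 from right. Merged: [5, 6]
Compare 7 vs 7: take 7 from left. Merged: [5, 6, 7]
Compare 13 vs 7: take 7 from right. Merged: [5, 6, 7, 7]
Compare 13 vs 14: take 13 from left. Merged: [5, 6, 7, 7, 13]
Append remaining from right: [14]. Merged: [5, 6, 7, 7, 13, 14]

Final merged array: [5, 6, 7, 7, 13, 14]
Total comparisons: 5

The merged array is [5, 6, 7, 7, 13, 14], requiring 5 comparisons. The merge step runs in O(n) time where n is the total number of elements.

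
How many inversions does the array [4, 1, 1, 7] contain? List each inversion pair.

Finding inversions in [4, 1, 1, 7]:

(0, 1): arr[0]=4 > arr[1]=1
(0, 2): arr[0]=4 > arr[2]=1

Total inversions: 2

The array has 2 inversion(s): (0,1), (0,2). Each pair (i,j) satisfies i < j and arr[i] > arr[j].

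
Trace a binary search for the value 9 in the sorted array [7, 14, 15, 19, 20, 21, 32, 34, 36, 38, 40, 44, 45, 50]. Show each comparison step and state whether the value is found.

Binary search for 9 in [7, 14, 15, 19, 20, 21, 32, 34, 36, 38, 40, 44, 45, 50]:

lo=0, hi=13, mid=6, arr[mid]=32 -> 32 > 9, search left half
lo=0, hi=5, mid=2, arr[mid]=15 -> 15 > 9, search left half
lo=0, hi=1, mid=0, arr[mid]=7 -> 7 < 9, search right half
lo=1, hi=1, mid=1, arr[mid]=14 -> 14 > 9, search left half
lo=1 > hi=0, target 9 not found

Binary search determines that 9 is not in the array after 4 comparisons. The search space was exhausted without finding the target.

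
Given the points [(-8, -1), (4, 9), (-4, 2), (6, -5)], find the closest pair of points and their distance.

Computing all pairwise distances among 4 points:

d((-8, -1), (4, 9)) = 15.6205
d((-8, -1), (-4, 2)) = 5.0 <-- minimum
d((-8, -1), (6, -5)) = 14.5602
d((4, 9), (-4, 2)) = 10.6301
d((4, 9), (6, -5)) = 14.1421
d((-4, 2), (6, -5)) = 12.2066

Closest pair: (-8, -1) and (-4, 2) with distance 5.0

The closest pair is (-8, -1) and (-4, 2) with Euclidean distance 5.0. For 4 points, brute-force pairwise comparison is shown above. For large n, the divide-and-conquer algorithm (sort by x, recurse on halves, check the dividing strip) achieves O(n log n).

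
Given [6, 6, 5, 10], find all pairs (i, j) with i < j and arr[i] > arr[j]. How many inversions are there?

Finding inversions in [6, 6, 5, 10]:

(0, 2): arr[0]=6 > arr[2]=5
(1, 2): arr[1]=6 > arr[2]=5

Total inversions: 2

The array has 2 inversion(s): (0,2), (1,2). Each pair (i,j) satisfies i < j and arr[i] > arr[j].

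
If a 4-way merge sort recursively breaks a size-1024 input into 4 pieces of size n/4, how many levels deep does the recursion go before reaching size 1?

For divide and conquer with division factor 4:

Problem sizes at each level:
Level 0: 1024
Level 1: 256
Level 2: 64
Level 3: 16
Level 4: 4
Level 5: 1

The root is level 0 and the size-1 base case is level 5 (the tree spans levels 0 through 5, i.e. 6 levels counting the root), so the depth is the number of divisions: log_4(1024) = 5

The recursion tree depth is log_4(1024) = 5. At each level, the problem size is divided by 4, so it takes 5 divisions to reduce to a base case of size 1. The algorithm makes 4 recursive calls at each level.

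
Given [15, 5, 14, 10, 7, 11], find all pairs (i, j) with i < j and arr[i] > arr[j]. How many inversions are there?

Finding inversions in [15, 5, 14, 10, 7, 11]:

(0, 1): arr[0]=15 > arr[1]=5
(0, 2): arr[0]=15 > arr[2]=14
(0, 3): arr[0]=15 > arr[3]=10
(0, 4): arr[0]=15 > arr[4]=7
(0, 5): arr[0]=15 > arr[5]=11
(2, 3): arr[2]=14 > arr[3]=10
(2, 4): arr[2]=14 > arr[4]=7
(2, 5): arr[2]=14 > arr[5]=11
(3, 4): arr[3]=10 > arr[4]=7

Total inversions: 9

The array has 9 inversion(s): (0,1), (0,2), (0,3), (0,4), (0,5), (2,3), (2,4), (2,5), (3,4). Each pair (i,j) satisfies i < j and arr[i] > arr[j].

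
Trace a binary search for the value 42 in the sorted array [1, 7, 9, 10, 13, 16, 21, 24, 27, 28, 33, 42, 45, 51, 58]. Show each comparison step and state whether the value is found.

Binary search for 42 in [1, 7, 9, 10, 13, 16, 21, 24, 27, 28, 33, 42, 45, 51, 58]:

lo=0, hi=14, mid=7, arr[mid]=24 -> 24 < 42, search right half
lo=8, hi=14, mid=11, arr[mid]=42 -> Found target at index 11!

Binary search finds 42 at index 11 after 2 comparisons. The search repeatedly halves the search space by comparing with the middle element.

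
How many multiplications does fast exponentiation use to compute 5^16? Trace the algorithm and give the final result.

Computing 5^16 by squaring (build up from 5^1; each line after the first costs one multiplication):

5^1 = 5
5^2 = (5^1)^2 = 5^2 = 25
5^4 = (5^2)^2 = 25^2 = 625
5^8 = (5^4)^2 = 625^2 = 390625
5^16 = (5^8)^2 = 390625^2 = 152587890625

Result: 152587890625
Multiplications needed: 4 (4 lines after 5^1)

5^16 = 152587890625. Using exponentiation by squaring, this requires 4 multiplications. The key idea: if the exponent is even, square the half-power; if odd, multiply by the base once.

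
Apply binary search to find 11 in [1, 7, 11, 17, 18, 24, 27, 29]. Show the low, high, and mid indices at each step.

Binary search for 11 in [1, 7, 11, 17, 18, 24, 27, 29]:

lo=0, hi=7, mid=3, arr[mid]=17 -> 17 > 11, search left half
lo=0, hi=2, mid=1, arr[mid]=7 -> 7 < 11, search right half
lo=2, hi=2, mid=2, arr[mid]=11 -> Found target at index 2!

Binary search finds 11 at index 2 after 3 comparisons. The search repeatedly halves the search space by comparing with the middle element.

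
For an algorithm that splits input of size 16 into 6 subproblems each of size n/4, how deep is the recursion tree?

For divide and conquer with division factor 4:

Problem sizes at each level:
Level 0: 16
Level 1: 4
Level 2: 1

The root is level 0 and the size-1 base case is level 2 (the tree spans levels 0 through 2, i.e. 3 levels counting the root), so the depth is the number of divisions: log_4(16) = 2

The recursion tree depth is log_4(16) = 2. At each level, the problem size is divided by 4, so it takes 2 divisions to reduce to a base case of size 1. The algorithm makes 6 recursive calls at each level.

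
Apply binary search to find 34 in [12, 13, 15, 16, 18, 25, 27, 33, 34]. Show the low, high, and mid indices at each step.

Binary search for 34 in [12, 13, 15, 16, 18, 25, 27, 33, 34]:

lo=0, hi=8, mid=4, arr[mid]=18 -> 18 < 34, search right half
lo=5, hi=8, mid=6, arr[mid]=27 -> 27 < 34, search right half
lo=7, hi=8, mid=7, arr[mid]=33 -> 33 < 34, search right half
lo=8, hi=8, mid=8, arr[mid]=34 -> Found target at index 8!

Binary search finds 34 at index 8 after 4 comparisons. The search repeatedly halves the search space by comparing with the middle element.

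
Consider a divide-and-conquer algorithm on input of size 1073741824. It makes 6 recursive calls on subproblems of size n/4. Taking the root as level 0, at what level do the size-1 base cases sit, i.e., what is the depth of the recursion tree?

For divide and conquer with division factor 4:

Problem sizes at each level:
Level 0: 1073741824
Level 1: 268435456
Level 2: 67108864
Level 3: 16777216
Level 4: 4194304
Level 5: 1048576
Level 6: 262144
Level 7: 65536
Level 8: 16384
Level 9: 4096
Level 10: 1024
Level 11: 256
Level 12: 64
Level 13: 16
Level 14: 4
Level 15: 1

The root is level 0 and the size-1 base case is level 15 (the tree spans levels 0 through 15, i.e. 16 levels counting the root), so the depth is the number of divisions: log_4(1073741824) = 15

The recursion tree depth is log_4(1073741824) = 15. At each level, the problem size is divided by 4, so it takes 15 divisions to reduce to a base case of size 1. The algorithm makes 6 recursive calls at each level.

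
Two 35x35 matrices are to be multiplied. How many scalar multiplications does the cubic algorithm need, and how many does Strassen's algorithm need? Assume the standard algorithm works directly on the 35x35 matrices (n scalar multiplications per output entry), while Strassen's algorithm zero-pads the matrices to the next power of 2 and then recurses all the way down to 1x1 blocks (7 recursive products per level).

Matrix multiplication for 35x35 matrices:

Strassen's algorithm requires power-of-2 dimensions. Pad 35x35 to 64x64 (next power of 2).

Standard algorithm: 35^3 = 42875 multiplications
Strassen's algorithm: 7^(log2(64)) = 7^6 = 117649 multiplications
Difference: 42875 - 117649 = -74774 (Strassen uses MORE here due to padding overhead — for small or just-over-power-of-2 n, padding can outweigh the per-level savings)

Standard: 42875 multiplications (35^3). Strassen: 117649 multiplications (7^6, after padding to 64x64). Strassen reduces 8 recursive multiplications to 7 at each level.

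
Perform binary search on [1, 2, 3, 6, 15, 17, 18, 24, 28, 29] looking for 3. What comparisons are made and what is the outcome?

Binary search for 3 in [1, 2, 3, 6, 15, 17, 18, 24, 28, 29]:

lo=0, hi=9, mid=4, arr[mid]=15 -> 15 > 3, search left half
lo=0, hi=3, mid=1, arr[mid]=2 -> 2 < 3, search right half
lo=2, hi=3, mid=2, arr[mid]=3 -> Found target at index 2!

Binary search finds 3 at index 2 after 3 comparisons. The search repeatedly halves the search space by comparing with the middle element.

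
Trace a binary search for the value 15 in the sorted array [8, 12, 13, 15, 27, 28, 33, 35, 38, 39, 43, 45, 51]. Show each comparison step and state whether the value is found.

Binary search for 15 in [8, 12, 13, 15, 27, 28, 33, 35, 38, 39, 43, 45, 51]:

lo=0, hi=12, mid=6, arr[mid]=33 -> 33 > 15, search left half
lo=0, hi=5, mid=2, arr[mid]=13 -> 13 < 15, search right half
lo=3, hi=5, mid=4, arr[mid]=27 -> 27 > 15, search left half
lo=3, hi=3, mid=3, arr[mid]=15 -> Found target at index 3!

Binary search finds 15 at index 3 after 4 comparisons. The search repeatedly halves the search space by comparing with the middle element.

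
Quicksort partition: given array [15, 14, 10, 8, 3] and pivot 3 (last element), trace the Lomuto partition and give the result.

Lomuto partition with pivot = 3:

Initial array: [15, 14, 10, 8, 3]

arr[0]=15 > 3: no swap
arr[1]=14 > 3: no swap
arr[2]=10 > 3: no swap
arr[3]=8 > 3: no swap

Place pivot at position 0: [3, 14, 10, 8, 15]
Pivot position: 0

After partitioning with pivot 3, the array becomes [3, 14, 10, 8, 15]. The pivot is placed at index 0. All elements to the left of the pivot are <= 3, and all elements to the right are > 3.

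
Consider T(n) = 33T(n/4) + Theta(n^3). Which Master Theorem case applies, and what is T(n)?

Master Theorem for T(n) = 33T(n/4) + O(n^3):

a = 33, b = 4, c = 3
log_b(a) = log_4(33) = 2.5222

Case 3: c = 3 > log_4(33) = 2.5222
T(n) = O(n^3) = O(n^3)

For T(n) = 33T(n/4) + O(n^3): log_4(33) = 2.5222. This is Case 3 of the Master Theorem (c > log_b(a), work dominated by root), giving O(n^3).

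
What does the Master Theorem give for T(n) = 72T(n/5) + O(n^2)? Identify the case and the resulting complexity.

Master Theorem for T(n) = 72T(n/5) + O(n^2):

a = 72, b = 5, c = 2
log_b(a) = log_5(72) = 2.6572

Case 1: c = 2 < log_5(72) = 2.6572
T(n) = O(n^(log_5 72))

For T(n) = 72T(n/5) + O(n^2): log_5(72) = 2.6572. This is Case 1 of the Master Theorem (c < log_b(a), work dominated by leaves), giving O(n^(log_5 72)).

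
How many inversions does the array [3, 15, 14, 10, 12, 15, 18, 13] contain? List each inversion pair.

Finding inversions in [3, 15, 14, 10, 12, 15, 18, 13]:

(1, 2): arr[1]=15 > arr[2]=14
(1, 3): arr[1]=15 > arr[3]=10
(1, 4): arr[1]=15 > arr[4]=12
(1, 7): arr[1]=15 > arr[7]=13
(2, 3): arr[2]=14 > arr[3]=10
(2, 4): arr[2]=14 > arr[4]=12
(2, 7): arr[2]=14 > arr[7]=13
(5, 7): arr[5]=15 > arr[7]=13
(6, 7): arr[6]=18 > arr[7]=13

Total inversions: 9

The array has 9 inversion(s): (1,2), (1,3), (1,4), (1,7), (2,3), (2,4), (2,7), (5,7), (6,7). Each pair (i,j) satisfies i < j and arr[i] > arr[j].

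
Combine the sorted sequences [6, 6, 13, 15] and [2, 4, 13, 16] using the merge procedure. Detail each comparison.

Merging process:

Compare 6 vs 2: take 2 from right. Merged: [2]
Compare 6 vs 4: take 4 from right. Merged: [2, 4]
Compare 6 vs 13: take 6 from left. Merged: [2, 4, 6]
Compare 6 vs 13: take 6 from left. Merged: [2, 4, 6, 6]
Compare 13 vs 13: take 13 from left. Merged: [2, 4, 6, 6, 13]
Compare 15 vs 13: take 13 from right. Merged: [2, 4, 6, 6, 13, 13]
Compare 15 vs 16: take 15 from left. Merged: [2, 4, 6, 6, 13, 13, 15]
Append remaining from right: [16]. Merged: [2, 4, 6, 6, 13, 13, 15, 16]

Final merged array: [2, 4, 6, 6, 13, 13, 15, 16]
Total comparisons: 7

The merged array is [2, 4, 6, 6, 13, 13, 15, 16], requiring 7 comparisons. The merge step runs in O(n) time where n is the total number of elements.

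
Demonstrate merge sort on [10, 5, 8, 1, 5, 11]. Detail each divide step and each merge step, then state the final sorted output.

Merge sort trace:

Split: [10, 5, 8, 1, 5, 11] -> [10, 5, 8] and [1, 5, 11]
  Split: [10, 5, 8] -> [10] and [5, 8]
    Split: [5, 8] -> [5] and [8]
    Merge: [5] + [8] -> [5, 8]
  Merge: [10] + [5, 8] -> [5, 8, 10]
  Split: [1, 5, 11] -> [1] and [5, 11]
    Split: [5, 11] -> [5] and [11]
    Merge: [5] + [11] -> [5, 11]
  Merge: [1] + [5, 11] -> [1, 5, 11]
Merge: [5, 8, 10] + [1, 5, 11] -> [1, 5, 5, 8, 10, 11]

Final sorted array: [1, 5, 5, 8, 10, 11]

The merge sort proceeds by recursively splitting the array and merging sorted halves.
After all merges, the sorted array is [1, 5, 5, 8, 10, 11].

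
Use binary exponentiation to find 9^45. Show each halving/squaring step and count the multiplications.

Computing 9^45 by squaring (build up from 9^1; each line after the first costs one multiplication):

9^1 = 9
9^2 = (9^1)^2 = 9^2 = 81
9^4 = (9^2)^2 = 81^2 = 6561
9^5 = 9 * 9^4 = 9 * 6561 = 59049
9^10 = (9^5)^2 = 59049^2 = 3486784401
9^11 = 9 * 9^10 = 9 * 3486784401 = 31381059609
9^22 = (9^11)^2 = 31381059609^2 = 984770902183611232881
9^44 = (9^22)^2 = 984770902183611232881^2 = 969773729787523602876821942164080815560161
9^45 = 9 * 9^44 = 9 * 969773729787523602876821942164080815560161 = 8727963568087712425891397479476727340041449

Result: 8727963568087712425891397479476727340041449
Multiplications needed: 8 (8 lines after 9^1)

9^45 = 8727963568087712425891397479476727340041449. Using exponentiation by squaring, this requires 8 multiplications. The key idea: if the exponent is even, square the half-power; if odd, multiply by the base once.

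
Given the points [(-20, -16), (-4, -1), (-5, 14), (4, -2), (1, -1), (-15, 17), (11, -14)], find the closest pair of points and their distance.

Computing all pairwise distances among 7 points:

d((-20, -16), (-4, -1)) = 21.9317
d((-20, -16), (-5, 14)) = 33.541
d((-20, -16), (4, -2)) = 27.7849
d((-20, -16), (1, -1)) = 25.807
d((-20, -16), (-15, 17)) = 33.3766
d((-20, -16), (11, -14)) = 31.0644
d((-4, -1), (-5, 14)) = 15.0333
d((-4, -1), (4, -2)) = 8.0623
d((-4, -1), (1, -1)) = 5.0
d((-4, -1), (-15, 17)) = 21.095
d((-4, -1), (11, -14)) = 19.8494
d((-5, 14), (4, -2)) = 18.3576
d((-5, 14), (1, -1)) = 16.1555
d((-5, 14), (-15, 17)) = 10.4403
d((-5, 14), (11, -14)) = 32.249
d((4, -2), (1, -1)) = 3.1623 <-- minimum
d((4, -2), (-15, 17)) = 26.8701
d((4, -2), (11, -14)) = 13.8924
d((1, -1), (-15, 17)) = 24.0832
d((1, -1), (11, -14)) = 16.4012
d((-15, 17), (11, -14)) = 40.4599

Closest pair: (4, -2) and (1, -1) with distance 3.1623

The closest pair is (4, -2) and (1, -1) with Euclidean distance 3.1623. For 7 points, brute-force pairwise comparison is shown above. For large n, the divide-and-conquer algorithm (sort by x, recurse on halves, check the dividing strip) achieves O(n log n).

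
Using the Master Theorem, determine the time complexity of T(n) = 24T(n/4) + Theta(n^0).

Master Theorem for T(n) = 24T(n/4) + O(n^0):

a = 24, b = 4, c = 0
log_b(a) = log_4(24) = 2.2925

Case 1: c = 0 < log_4(24) = 2.2925
T(n) = O(n^(log_4 24))

For T(n) = 24T(n/4) + O(n^0): log_4(24) = 2.2925. This is Case 1 of the Master Theorem (c < log_b(a), work dominated by leaves), giving O(n^(log_4 24)).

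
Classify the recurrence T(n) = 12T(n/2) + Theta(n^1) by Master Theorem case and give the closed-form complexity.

Master Theorem for T(n) = 12T(n/2) + O(n^1):

a = 12, b = 2, c = 1
log_b(a) = log_2(12) = 3.5850

Case 1: c = 1 < log_2(12) = 3.5850
T(n) = O(n^(log_2 12))

For T(n) = 12T(n/2) + O(n^1): log_2(12) = 3.5850. This is Case 1 of the Master Theorem (c < log_b(a), work dominated by leaves), giving O(n^(log_2 12)).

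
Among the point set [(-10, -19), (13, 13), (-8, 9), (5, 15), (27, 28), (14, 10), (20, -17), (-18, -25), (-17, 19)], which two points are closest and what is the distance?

Computing all pairwise distances among 9 points:

d((-10, -19), (13, 13)) = 39.4081
d((-10, -19), (-8, 9)) = 28.0713
d((-10, -19), (5, 15)) = 37.1618
d((-10, -19), (27, 28)) = 59.8164
d((-10, -19), (14, 10)) = 37.6431
d((-10, -19), (20, -17)) = 30.0666
d((-10, -19), (-18, -25)) = 10.0
d((-10, -19), (-17, 19)) = 38.6394
d((13, 13), (-8, 9)) = 21.3776
d((13, 13), (5, 15)) = 8.2462
d((13, 13), (27, 28)) = 20.5183
d((13, 13), (14, 10)) = 3.1623 <-- minimum
d((13, 13), (20, -17)) = 30.8058
d((13, 13), (-18, -25)) = 49.0408
d((13, 13), (-17, 19)) = 30.5941
d((-8, 9), (5, 15)) = 14.3178
d((-8, 9), (27, 28)) = 39.8246
d((-8, 9), (14, 10)) = 22.0227
d((-8, 9), (20, -17)) = 38.2099
d((-8, 9), (-18, -25)) = 35.4401
d((-8, 9), (-17, 19)) = 13.4536
d((5, 15), (27, 28)) = 25.5539
d((5, 15), (14, 10)) = 10.2956
d((5, 15), (20, -17)) = 35.3412
d((5, 15), (-18, -25)) = 46.1411
d((5, 15), (-17, 19)) = 22.3607
d((27, 28), (14, 10)) = 22.2036
d((27, 28), (20, -17)) = 45.5412
d((27, 28), (-18, -25)) = 69.527
d((27, 28), (-17, 19)) = 44.911
d((14, 10), (20, -17)) = 27.6586
d((14, 10), (-18, -25)) = 47.4236
d((14, 10), (-17, 19)) = 32.28
d((20, -17), (-18, -25)) = 38.833
d((20, -17), (-17, 19)) = 51.6236
d((-18, -25), (-17, 19)) = 44.0114

Closest pair: (13, 13) and (14, 10) with distance 3.1623

The closest pair is (13, 13) and (14, 10) with Euclidean distance 3.1623. For 9 points, brute-force pairwise comparison is shown above. For large n, the divide-and-conquer algorithm (sort by x, recurse on halves, check the dividing strip) achieves O(n log n).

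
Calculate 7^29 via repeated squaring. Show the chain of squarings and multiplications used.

Computing 7^29 by squaring (build up from 7^1; each line after the first costs one multiplication):

7^1 = 7
7^2 = (7^1)^2 = 7^2 = 49
7^3 = 7 * 7^2 = 7 * 49 = 343
7^6 = (7^3)^2 = 343^2 = 117649
7^7 = 7 * 7^6 = 7 * 117649 = 823543
7^14 = (7^7)^2 = 823543^2 = 678223072849
7^28 = (7^14)^2 = 678223072849^2 = 459986536544739960976801
7^29 = 7 * 7^28 = 7 * 459986536544739960976801 = 3219905755813179726837607

Result: 3219905755813179726837607
Multiplications needed: 7 (7 lines after 7^1)

7^29 = 3219905755813179726837607. Using exponentiation by squaring, this requires 7 multiplications. The key idea: if the exponent is even, square the half-power; if odd, multiply by the base once.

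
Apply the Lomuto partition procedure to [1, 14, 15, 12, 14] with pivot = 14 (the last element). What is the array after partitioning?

Lomuto partition with pivot = 14:

Initial array: [1, 14, 15, 12, 14]

arr[0]=1 <= 14: swap with position 0, array becomes [1, 14, 15, 12, 14]
arr[1]=14 <= 14: swap with position 1, array becomes [1, 14, 15, 12, 14]
arr[2]=15 > 14: no swap
arr[3]=12 <= 14: swap with position 2, array becomes [1, 14, 12, 15, 14]

Place pivot at position 3: [1, 14, 12, 14, 15]
Pivot position: 3

After partitioning with pivot 14, the array becomes [1, 14, 12, 14, 15]. The pivot is placed at index 3. All elements to the left of the pivot are <= 14, and all elements to the right are > 14.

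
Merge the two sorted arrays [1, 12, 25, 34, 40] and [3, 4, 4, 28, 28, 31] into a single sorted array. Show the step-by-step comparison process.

Merging process:

Compare 1 vs 3: take 1 from left. Merged: [1]
Compare 12 vs 3: take 3 from right. Merged: [1, 3]
Compare 12 vs 4: take 4 from right. Merged: [1, 3, 4]
Compare 12 vs 4: take 4 from right. Merged: [1, 3, 4, 4]
Compare 12 vs 28: take 12 from left. Merged: [1, 3, 4, 4, 12]
Compare 25 vs 28: take 25 from left. Merged: [1, 3, 4, 4, 12, 25]
Compare 34 vs 28: take 28 from right. Merged: [1, 3, 4, 4, 12, 25, 28]
Compare 34 vs 28: take 28 from right. Merged: [1, 3, 4, 4, 12, 25, 28, 28]
Compare 34 vs 31: take 31 from right. Merged: [1, 3, 4, 4, 12, 25, 28, 28, 31]
Append remaining from left: [34, 40]. Merged: [1, 3, 4, 4, 12, 25, 28, 28, 31, 34, 40]

Final merged array: [1, 3, 4, 4, 12, 25, 28, 28, 31, 34, 40]
Total comparisons: 9

The merged array is [1, 3, 4, 4, 12, 25, 28, 28, 31, 34, 40], requiring 9 comparisons. The merge step runs in O(n) time where n is the total number of elements.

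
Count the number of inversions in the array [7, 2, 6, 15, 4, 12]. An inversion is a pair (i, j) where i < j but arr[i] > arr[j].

Finding inversions in [7, 2, 6, 15, 4, 12]:

(0, 1): arr[0]=7 > arr[1]=2
(0, 2): arr[0]=7 > arr[2]=6
(0, 4): arr[0]=7 > arr[4]=4
(2, 4): arr[2]=6 > arr[4]=4
(3, 4): arr[3]=15 > arr[4]=4
(3, 5): arr[3]=15 > arr[5]=12

Total inversions: 6

The array has 6 inversion(s): (0,1), (0,2), (0,4), (2,4), (3,4), (3,5). Each pair (i,j) satisfies i < j and arr[i] > arr[j].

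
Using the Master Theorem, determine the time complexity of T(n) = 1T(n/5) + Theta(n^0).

Master Theorem for T(n) = 1T(n/5) + O(n^0):

a = 1, b = 5, c = 0
log_b(a) = log_5(1) = 0.0000

Case 2: c = 0 = log_5(1) = 0.0000
T(n) = O(n^0 log n) = O(log n)

For T(n) = 1T(n/5) + O(n^0): log_5(1) = 0.0000. This is Case 2 of the Master Theorem (c = log_b(a), equal work at all levels), giving O(log n).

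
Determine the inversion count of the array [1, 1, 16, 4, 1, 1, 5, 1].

Finding inversions in [1, 1, 16, 4, 1, 1, 5, 1]:

(2, 3): arr[2]=16 > arr[3]=4
(2, 4): arr[2]=16 > arr[4]=1
(2, 5): arr[2]=16 > arr[5]=1
(2, 6): arr[2]=16 > arr[6]=5
(2, 7): arr[2]=16 > arr[7]=1
(3, 4): arr[3]=4 > arr[4]=1
(3, 5): arr[3]=4 > arr[5]=1
(3, 7): arr[3]=4 > arr[7]=1
(6, 7): arr[6]=5 > arr[7]=1

Total inversions: 9

The array has 9 inversion(s): (2,3), (2,4), (2,5), (2,6), (2,7), (3,4), (3,5), (3,7), (6,7). Each pair (i,j) satisfies i < j and arr[i] > arr[j].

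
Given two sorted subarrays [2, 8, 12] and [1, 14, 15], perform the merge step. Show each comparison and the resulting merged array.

Merging process:

Compare 2 vs 1: take 1 from right. Merged: [1]
Compare 2 vs 14: take 2 from left. Merged: [1, 2]
Compare 8 vs 14: take 8 from left. Merged: [1, 2, 8]
Compare 12 vs 14: take 12 from left. Merged: [1, 2, 8, 12]
Append remaining from right: [14, 15]. Merged: [1, 2, 8, 12, 14, 15]

Final merged array: [1, 2, 8, 12, 14, 15]
Total comparisons: 4

The merged array is [1, 2, 8, 12, 14, 15], requiring 4 comparisons. The merge step runs in O(n) time where n is the total number of elements.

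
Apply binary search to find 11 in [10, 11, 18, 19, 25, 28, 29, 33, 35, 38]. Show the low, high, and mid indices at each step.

Binary search for 11 in [10, 11, 18, 19, 25, 28, 29, 33, 35, 38]:

lo=0, hi=9, mid=4, arr[mid]=25 -> 25 > 11, search left half
lo=0, hi=3, mid=1, arr[mid]=11 -> Found target at index 1!

Binary search finds 11 at index 1 after 2 comparisons. The search repeatedly halves the search space by comparing with the middle element.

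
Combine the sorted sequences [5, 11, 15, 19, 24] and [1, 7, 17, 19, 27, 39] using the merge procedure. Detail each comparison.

Merging process:

Compare 5 vs 1: take 1 from right. Merged: [1]
Compare 5 vs 7: take 5 from left. Merged: [1, 5]
Compare 11 vs 7: take 7 from right. Merged: [1, 5, 7]
Compare 11 vs 17: take 11 from left. Merged: [1, 5, 7, 11]
Compare 15 vs 17: take 15 from left. Merged: [1, 5, 7, 11, 15]
Compare 19 vs 17: take 17 from right. Merged: [1, 5, 7, 11, 15, 17]
Compare 19 vs 19: take 19 from left. Merged: [1, 5, 7, 11, 15, 17, 19]
Compare 24 vs 19: take 19 from right. Merged: [1, 5, 7, 11, 15, 17, 19, 19]
Compare 24 vs 27: take 24 from left. Merged: [1, 5, 7, 11, 15, 17, 19, 19, 24]
Append remaining from right: [27, 39]. Merged: [1, 5, 7, 11, 15, 17, 19, 19, 24, 27, 39]

Final merged array: [1, 5, 7, 11, 15, 17, 19, 19, 24, 27, 39]
Total comparisons: 9

The merged array is [1, 5, 7, 11, 15, 17, 19, 19, 24, 27, 39], requiring 9 comparisons. The merge step runs in O(n) time where n is the total number of elements.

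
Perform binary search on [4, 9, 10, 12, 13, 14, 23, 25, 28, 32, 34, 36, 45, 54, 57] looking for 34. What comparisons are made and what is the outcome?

Binary search for 34 in [4, 9, 10, 12, 13, 14, 23, 25, 28, 32, 34, 36, 45, 54, 57]:

lo=0, hi=14, mid=7, arr[mid]=25 -> 25 < 34, search right half
lo=8, hi=14, mid=11, arr[mid]=36 -> 36 > 34, search left half
lo=8, hi=10, mid=9, arr[mid]=32 -> 32 < 34, search right half
lo=10, hi=10, mid=10, arr[mid]=34 -> Found target at index 10!

Binary search finds 34 at index 10 after 4 comparisons. The search repeatedly halves the search space by comparing with the middle element.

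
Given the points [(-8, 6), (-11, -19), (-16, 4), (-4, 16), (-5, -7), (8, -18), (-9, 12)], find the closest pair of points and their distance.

Computing all pairwise distances among 7 points:

d((-8, 6), (-11, -19)) = 25.1794
d((-8, 6), (-16, 4)) = 8.2462
d((-8, 6), (-4, 16)) = 10.7703
d((-8, 6), (-5, -7)) = 13.3417
d((-8, 6), (8, -18)) = 28.8444
d((-8, 6), (-9, 12)) = 6.0828 <-- minimum
d((-11, -19), (-16, 4)) = 23.5372
d((-11, -19), (-4, 16)) = 35.6931
d((-11, -19), (-5, -7)) = 13.4164
d((-11, -19), (8, -18)) = 19.0263
d((-11, -19), (-9, 12)) = 31.0644
d((-16, 4), (-4, 16)) = 16.9706
d((-16, 4), (-5, -7)) = 15.5563
d((-16, 4), (8, -18)) = 32.5576
d((-16, 4), (-9, 12)) = 10.6301
d((-4, 16), (-5, -7)) = 23.0217
d((-4, 16), (8, -18)) = 36.0555
d((-4, 16), (-9, 12)) = 6.4031
d((-5, -7), (8, -18)) = 17.0294
d((-5, -7), (-9, 12)) = 19.4165
d((8, -18), (-9, 12)) = 34.4819

Closest pair: (-8, 6) and (-9, 12) with distance 6.0828

The closest pair is (-8, 6) and (-9, 12) with Euclidean distance 6.0828. For 7 points, brute-force pairwise comparison is shown above. For large n, the divide-and-conquer algorithm (sort by x, recurse on halves, check the dividing strip) achieves O(n log n).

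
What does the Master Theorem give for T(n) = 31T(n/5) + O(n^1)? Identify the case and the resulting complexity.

Master Theorem for T(n) = 31T(n/5) + O(n^1):

a = 31, b = 5, c = 1
log_b(a) = log_5(31) = 2.1337

Case 1: c = 1 < log_5(31) = 2.1337
T(n) = O(n^(log_5 31))

For T(n) = 31T(n/5) + O(n^1): log_5(31) = 2.1337. This is Case 1 of the Master Theorem (c < log_b(a), work dominated by leaves), giving O(n^(log_5 31)).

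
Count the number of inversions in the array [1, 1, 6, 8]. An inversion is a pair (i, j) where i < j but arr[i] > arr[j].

Finding inversions in [1, 1, 6, 8]:


Total inversions: 0

The array has 0 inversions. It is already sorted.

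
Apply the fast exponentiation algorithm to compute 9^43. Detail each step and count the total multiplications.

Computing 9^43 by squaring (build up from 9^1; each line after the first costs one multiplication):

9^1 = 9
9^2 = (9^1)^2 = 9^2 = 81
9^4 = (9^2)^2 = 81^2 = 6561
9^5 = 9 * 9^4 = 9 * 6561 = 59049
9^10 = (9^5)^2 = 59049^2 = 3486784401
9^20 = (9^10)^2 = 3486784401^2 = 12157665459056928801
9^21 = 9 * 9^20 = 9 * 12157665459056928801 = 109418989131512359209
9^42 = (9^21)^2 = 109418989131512359209^2 = 11972515182562019788602740026717047105681
9^43 = 9 * 9^42 = 9 * 11972515182562019788602740026717047105681 = 107752636643058178097424660240453423951129

Result: 107752636643058178097424660240453423951129
Multiplications needed: 8 (8 lines after 9^1)

9^43 = 107752636643058178097424660240453423951129. Using exponentiation by squaring, this requires 8 multiplications. The key idea: if the exponent is even, square the half-power; if odd, multiply by the base once.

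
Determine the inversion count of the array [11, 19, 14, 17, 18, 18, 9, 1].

Finding inversions in [11, 19, 14, 17, 18, 18, 9, 1]:

(0, 6): arr[0]=11 > arr[6]=9
(0, 7): arr[0]=11 > arr[7]=1
(1, 2): arr[1]=19 > arr[2]=14
(1, 3): arr[1]=19 > arr[3]=17
(1, 4): arr[1]=19 > arr[4]=18
(1, 5): arr[1]=19 > arr[5]=18
(1, 6): arr[1]=19 > arr[6]=9
(1, 7): arr[1]=19 > arr[7]=1
(2, 6): arr[2]=14 > arr[6]=9
(2, 7): arr[2]=14 > arr[7]=1
(3, 6): arr[3]=17 > arr[6]=9
(3, 7): arr[3]=17 > arr[7]=1
(4, 6): arr[4]=18 > arr[6]=9
(4, 7): arr[4]=18 > arr[7]=1
(5, 6): arr[5]=18 > arr[6]=9
(5, 7): arr[5]=18 > arr[7]=1
(6, 7): arr[6]=9 > arr[7]=1

Total inversions: 17

The array has 17 inversion(s): (0,6), (0,7), (1,2), (1,3), (1,4), (1,5), (1,6), (1,7), (2,6), (2,7), (3,6), (3,7), (4,6), (4,7), (5,6), (5,7), (6,7). Each pair (i,j) satisfies i < j and arr[i] > arr[j].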